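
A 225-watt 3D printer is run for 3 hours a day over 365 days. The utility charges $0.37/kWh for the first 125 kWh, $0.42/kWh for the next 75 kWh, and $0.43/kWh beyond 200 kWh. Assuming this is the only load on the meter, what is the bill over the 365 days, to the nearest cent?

Runtime = 3 h/day × 365 days = 1095 h
Energy = 0.225 kW × 1095 h = 246.375 kWh
Tier 1 (0–125 kWh): 125 × $0.37 = $46.25
Tier 2 (125–200 kWh): 75 × $0.42 = $31.5
Above 200 kWh: 46.375 × $0.43 = $19.94125
Bill = $97.69

$97.69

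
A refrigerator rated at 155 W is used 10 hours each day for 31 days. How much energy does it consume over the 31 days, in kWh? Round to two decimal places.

48.05 kWh

Runtime = 10 h/day × 31 days = 310 h
Energy = 0.155 kW × 310 h = 48.05 kWh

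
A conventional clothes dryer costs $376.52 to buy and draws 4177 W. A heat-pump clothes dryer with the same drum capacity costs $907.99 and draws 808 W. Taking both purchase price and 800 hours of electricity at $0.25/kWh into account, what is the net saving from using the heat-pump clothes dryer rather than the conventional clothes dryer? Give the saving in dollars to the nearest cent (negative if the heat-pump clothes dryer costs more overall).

$142.33

conventional clothes dryer: $376.52 + (4177/1000) kW × 800 h × $0.25 = $376.52 + $835.4 = $1211.92
heat-pump clothes dryer: $907.99 + (808/1000) kW × 800 h × $0.25 = $907.99 + $161.6 = $1069.59
Saving = $1211.92 − $1069.59 = $142.33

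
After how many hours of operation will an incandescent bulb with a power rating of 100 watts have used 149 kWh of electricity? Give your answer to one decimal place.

Hours = 149 kWh ÷ 0.1 kW = 1490.0 h

1490.0 h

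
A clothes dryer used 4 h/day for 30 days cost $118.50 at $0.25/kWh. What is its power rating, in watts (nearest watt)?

3950 W

Energy = $118.50 ÷ $0.25/kWh = 474 kWh
Runtime = 4 h/day × 30 days = 120 h
Power = 474 kWh ÷ 120 h = 3.95 kW = 3950 W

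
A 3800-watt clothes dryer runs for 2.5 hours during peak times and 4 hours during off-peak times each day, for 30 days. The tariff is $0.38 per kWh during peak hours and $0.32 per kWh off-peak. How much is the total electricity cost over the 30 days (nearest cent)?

$254.22

Peak energy = 3.8 kW × 2.5 h × 30 = 285 kWh
Off-peak energy = 3.8 kW × 4 h × 30 = 456 kWh
Cost = 285 × $0.38 + 456 × $0.32 = $108.3 + $145.92 = $254.22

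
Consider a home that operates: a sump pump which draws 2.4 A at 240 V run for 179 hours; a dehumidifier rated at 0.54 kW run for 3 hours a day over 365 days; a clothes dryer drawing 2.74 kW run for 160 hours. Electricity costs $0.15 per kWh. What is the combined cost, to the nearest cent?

$169.92

sump pump: Power = 2.4 A × 240 V = 576 W = 0.576 kW
sump pump: 0.576 kW × 179 h = 103.104 kWh
dehumidifier: Runtime = 3 h/day × 365 days = 1095 h
dehumidifier: 0.54 kW × 1095 h = 591.3 kWh
clothes dryer: 2.74 kW × 160 h = 438.4 kWh
Total energy = 1132.804 kWh
Cost = 1132.804 × $0.15 = $169.92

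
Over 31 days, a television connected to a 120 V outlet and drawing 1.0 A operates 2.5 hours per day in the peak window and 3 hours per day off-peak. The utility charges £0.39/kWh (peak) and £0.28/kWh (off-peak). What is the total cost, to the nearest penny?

Power = 1.0 A × 120 V = 120 W = 0.12 kW
Peak energy = 0.12 kW × 2.5 h × 31 = 9.3 kWh
Off-peak energy = 0.12 kW × 3 h × 31 = 11.16 kWh
Cost = 9.3 × £0.39 + 11.16 × £0.28 = £3.627 + £3.1248 = £6.75

£6.75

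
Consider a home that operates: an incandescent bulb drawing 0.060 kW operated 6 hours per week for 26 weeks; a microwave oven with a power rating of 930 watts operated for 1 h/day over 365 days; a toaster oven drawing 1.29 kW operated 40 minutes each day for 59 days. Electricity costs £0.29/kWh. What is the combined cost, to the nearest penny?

£115.87

incandescent bulb: Runtime = 6 h/week × 26 weeks = 156 h
incandescent bulb: 0.06 kW × 156 h = 9.36 kWh
microwave oven: Runtime = 1 h/day × 365 days = 365 h
microwave oven: 0.93 kW × 365 h = 339.45 kWh
toaster oven: Runtime = 40 min × 59 = 2360 min = 39.333333… h
toaster oven: 1.29 kW × 39.333333… h = 50.74 kWh
Total energy = 399.55 kWh
Cost = 399.55 × £0.29 = £115.87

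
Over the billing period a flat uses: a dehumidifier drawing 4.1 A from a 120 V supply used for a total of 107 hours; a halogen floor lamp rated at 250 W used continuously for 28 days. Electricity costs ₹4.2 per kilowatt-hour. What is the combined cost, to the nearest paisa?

₹926.70

dehumidifier: Power = 4.1 A × 120 V = 492 W = 0.492 kW
dehumidifier: 0.492 kW × 107 h = 52.644 kWh
halogen floor lamp: Runtime = 24 h × 28 = 672 h
halogen floor lamp: 0.25 kW × 672 h = 168 kWh
Total energy = 220.644 kWh
Cost = 220.644 × ₹4.2 = ₹926.70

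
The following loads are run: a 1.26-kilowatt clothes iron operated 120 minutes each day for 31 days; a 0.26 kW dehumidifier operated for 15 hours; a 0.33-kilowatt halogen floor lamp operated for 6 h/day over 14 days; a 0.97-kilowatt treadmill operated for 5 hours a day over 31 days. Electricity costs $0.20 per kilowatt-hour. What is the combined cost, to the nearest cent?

clothes iron: Runtime = 120 min × 31 = 3720 min = 62 h
clothes iron: 1.26 kW × 62 h = 78.12 kWh
dehumidifier: 0.26 kW × 15 h = 3.9 kWh
halogen floor lamp: Runtime = 6 h/day × 14 days = 84 h
halogen floor lamp: 0.33 kW × 84 h = 27.72 kWh
treadmill: Runtime = 5 h/day × 31 days = 155 h
treadmill: 0.97 kW × 155 h = 150.35 kWh
Total energy = 260.09 kWh
Cost = 260.09 × $0.20 = $52.02

$52.02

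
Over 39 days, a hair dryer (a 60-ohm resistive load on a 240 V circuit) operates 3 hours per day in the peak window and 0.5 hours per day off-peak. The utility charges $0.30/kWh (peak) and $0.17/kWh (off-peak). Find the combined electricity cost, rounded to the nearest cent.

$36.88

Power = V²/R = 240²/60 = 960 W = 0.96 kW
Peak energy = 0.96 kW × 3 h × 39 = 112.32 kWh
Off-peak energy = 0.96 kW × 0.5 h × 39 = 18.72 kWh
Cost = 112.32 × $0.30 + 18.72 × $0.17 = $33.696 + $3.1824 = $36.88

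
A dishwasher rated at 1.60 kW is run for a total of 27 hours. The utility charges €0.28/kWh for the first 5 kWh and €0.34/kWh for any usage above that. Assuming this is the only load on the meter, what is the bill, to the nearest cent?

Energy = 1.6 kW × 27 h = 43.2 kWh
Tier 1 (0–5 kWh): 5 × €0.28 = €1.4
Above 5 kWh: 38.2 × €0.34 = €12.988
Bill = €14.39

€14.39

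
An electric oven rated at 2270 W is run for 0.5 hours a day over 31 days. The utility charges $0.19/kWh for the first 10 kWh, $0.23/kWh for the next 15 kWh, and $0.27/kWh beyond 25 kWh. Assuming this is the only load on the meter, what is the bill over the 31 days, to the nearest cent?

$8.10

Runtime = 0.5 h/day × 31 days = 15.5 h
Energy = 2.27 kW × 15.5 h = 35.185 kWh
Tier 1 (0–10 kWh): 10 × $0.19 = $1.9
Tier 2 (10–25 kWh): 15 × $0.23 = $3.45
Above 25 kWh: 10.185 × $0.27 = $2.74995
Bill = $8.10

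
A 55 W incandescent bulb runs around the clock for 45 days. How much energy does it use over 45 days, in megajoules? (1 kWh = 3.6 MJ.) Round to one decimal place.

Runtime = 24 h × 45 = 1080 h
Energy = 0.055 kW × 1080 h = 59.4 kWh
= 59.4 × 3.6 MJ = 213.8 MJ

213.8 MJ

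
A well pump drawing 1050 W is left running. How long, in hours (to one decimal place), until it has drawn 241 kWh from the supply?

229.5 h

Hours = 241 kWh ÷ 1.05 kW = 229.5 h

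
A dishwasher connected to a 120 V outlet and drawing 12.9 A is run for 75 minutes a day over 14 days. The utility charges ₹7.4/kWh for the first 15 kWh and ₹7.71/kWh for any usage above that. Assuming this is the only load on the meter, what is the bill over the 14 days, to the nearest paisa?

₹204.21

Power = 12.9 A × 120 V = 1548 W = 1.548 kW
Runtime = 75 min × 14 = 1050 min = 17.5 h
Energy = 1.548 kW × 17.5 h = 27.09 kWh
Tier 1 (0–15 kWh): 15 × ₹7.4 = ₹111
Above 15 kWh: 12.09 × ₹7.71 = ₹93.2139
Bill = ₹204.21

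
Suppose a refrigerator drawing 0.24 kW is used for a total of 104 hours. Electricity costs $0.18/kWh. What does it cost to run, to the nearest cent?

Energy = 0.24 kW × 104 h = 24.96 kWh
Cost = 24.96 kWh × $0.18/kWh = $4.49

$4.49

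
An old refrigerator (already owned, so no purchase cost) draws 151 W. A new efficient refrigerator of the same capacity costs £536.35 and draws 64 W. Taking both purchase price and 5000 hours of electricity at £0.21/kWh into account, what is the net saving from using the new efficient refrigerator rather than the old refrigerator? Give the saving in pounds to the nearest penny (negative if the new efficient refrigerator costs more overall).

-£445.00

old refrigerator: £0.00 + (151/1000) kW × 5000 h × £0.21 = £0.00 + £158.55 = £158.55
new efficient refrigerator: £536.35 + (64/1000) kW × 5000 h × £0.21 = £536.35 + £67.2 = £603.55
Saving = £158.55 − £603.55 = −£445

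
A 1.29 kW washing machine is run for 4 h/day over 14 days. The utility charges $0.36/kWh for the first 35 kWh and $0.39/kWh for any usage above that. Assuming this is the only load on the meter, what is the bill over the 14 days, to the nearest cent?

Runtime = 4 h/day × 14 days = 56 h
Energy = 1.29 kW × 56 h = 72.24 kWh
Tier 1 (0–35 kWh): 35 × $0.36 = $12.6
Above 35 kWh: 37.24 × $0.39 = $14.5236
Bill = $27.12

$27.12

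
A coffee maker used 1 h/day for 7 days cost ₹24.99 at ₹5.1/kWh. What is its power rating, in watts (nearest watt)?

700 W

Energy = ₹24.99 ÷ ₹5.1/kWh = 4.9 kWh
Runtime = 1 h/day × 7 days = 7 h
Power = 4.9 kWh ÷ 7 h = 0.7 kW = 700 W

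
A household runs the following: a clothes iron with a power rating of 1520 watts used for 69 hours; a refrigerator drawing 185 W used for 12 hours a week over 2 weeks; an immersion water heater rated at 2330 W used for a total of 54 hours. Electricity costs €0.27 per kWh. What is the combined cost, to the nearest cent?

clothes iron: 1.52 kW × 69 h = 104.88 kWh
refrigerator: Runtime = 12 h/week × 2 weeks = 24 h
refrigerator: 0.185 kW × 24 h = 4.44 kWh
immersion water heater: 2.33 kW × 54 h = 125.82 kWh
Total energy = 235.14 kWh
Cost = 235.14 × €0.27 = €63.49

€63.49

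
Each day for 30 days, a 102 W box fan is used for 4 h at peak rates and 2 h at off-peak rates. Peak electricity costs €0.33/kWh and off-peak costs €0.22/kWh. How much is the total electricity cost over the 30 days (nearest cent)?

€5.39

Peak energy = 0.102 kW × 4 h × 30 = 12.24 kWh
Off-peak energy = 0.102 kW × 2 h × 30 = 6.12 kWh
Cost = 12.24 × €0.33 + 6.12 × €0.22 = €4.0392 + €1.3464 = €5.39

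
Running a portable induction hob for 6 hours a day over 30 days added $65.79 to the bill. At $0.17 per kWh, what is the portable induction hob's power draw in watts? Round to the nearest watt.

2150 W

Energy = $65.79 ÷ $0.17/kWh = 387 kWh
Runtime = 6 h/day × 30 days = 180 h
Power = 387 kWh ÷ 180 h = 2.15 kW = 2150 W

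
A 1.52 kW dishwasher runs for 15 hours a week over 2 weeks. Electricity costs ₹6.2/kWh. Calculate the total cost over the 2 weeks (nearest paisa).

Runtime = 15 h/week × 2 weeks = 30 h
Energy = 1.52 kW × 30 h = 45.6 kWh
Cost = 45.6 kWh × ₹6.2/kWh = ₹282.72

₹282.72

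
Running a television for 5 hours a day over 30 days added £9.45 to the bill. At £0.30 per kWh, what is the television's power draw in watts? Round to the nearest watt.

Energy = £9.45 ÷ £0.30/kWh = 31.5 kWh
Runtime = 5 h/day × 30 days = 150 h
Power = 31.5 kWh ÷ 150 h = 0.21 kW = 210 W

210 W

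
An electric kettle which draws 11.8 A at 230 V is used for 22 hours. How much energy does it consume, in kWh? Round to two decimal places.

Power = 11.8 A × 230 V = 2714 W = 2.714 kW
Energy = 2.714 kW × 22 h = 59.708 kWh ≈ 59.71 kWh

59.71 kWh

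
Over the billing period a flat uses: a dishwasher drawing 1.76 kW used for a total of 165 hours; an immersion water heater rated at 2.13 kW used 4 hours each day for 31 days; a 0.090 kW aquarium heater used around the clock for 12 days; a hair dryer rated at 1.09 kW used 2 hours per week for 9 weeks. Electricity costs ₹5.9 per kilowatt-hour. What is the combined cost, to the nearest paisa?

₹3540.35

dishwasher: 1.76 kW × 165 h = 290.4 kWh
immersion water heater: Runtime = 4 h/day × 31 days = 124 h
immersion water heater: 2.13 kW × 124 h = 264.12 kWh
aquarium heater: Runtime = 24 h × 12 = 288 h
aquarium heater: 0.09 kW × 288 h = 25.92 kWh
hair dryer: Runtime = 2 h/week × 9 weeks = 18 h
hair dryer: 1.09 kW × 18 h = 19.62 kWh
Total energy = 600.06 kWh
Cost = 600.06 × ₹5.9 = ₹3540.35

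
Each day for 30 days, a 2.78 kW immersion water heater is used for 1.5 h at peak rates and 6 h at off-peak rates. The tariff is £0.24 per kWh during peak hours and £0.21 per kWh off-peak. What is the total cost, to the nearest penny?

Peak energy = 2.78 kW × 1.5 h × 30 = 125.1 kWh
Off-peak energy = 2.78 kW × 6 h × 30 = 500.4 kWh
Cost = 125.1 × £0.24 + 500.4 × £0.21 = £30.024 + £105.084 = £135.11

£135.11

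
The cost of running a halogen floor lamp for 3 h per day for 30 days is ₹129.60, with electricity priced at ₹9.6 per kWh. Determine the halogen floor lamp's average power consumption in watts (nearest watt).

Energy = ₹129.60 ÷ ₹9.6/kWh = 13.5 kWh
Runtime = 3 h/day × 30 days = 90 h
Power = 13.5 kWh ÷ 90 h = 0.15 kW = 150 W

150 W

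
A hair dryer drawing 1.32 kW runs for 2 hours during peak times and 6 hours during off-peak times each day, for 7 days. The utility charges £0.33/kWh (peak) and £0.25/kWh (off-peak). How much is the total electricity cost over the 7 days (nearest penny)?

£19.96

Peak energy = 1.32 kW × 2 h × 7 = 18.48 kWh
Off-peak energy = 1.32 kW × 6 h × 7 = 55.44 kWh
Cost = 18.48 × £0.33 + 55.44 × £0.25 = £6.0984 + £13.86 = £19.96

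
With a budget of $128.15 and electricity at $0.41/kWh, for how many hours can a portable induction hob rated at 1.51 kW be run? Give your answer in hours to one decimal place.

207.0 h

Energy available = $128.15 ÷ $0.41/kWh = 312.561 kWh
Hours = 312.561 kWh ÷ 1.51 kW = 207.0 h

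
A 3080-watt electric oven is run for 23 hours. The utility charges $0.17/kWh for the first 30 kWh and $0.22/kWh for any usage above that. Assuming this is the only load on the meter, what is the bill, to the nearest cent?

Energy = 3.08 kW × 23 h = 70.84 kWh
Tier 1 (0–30 kWh): 30 × $0.17 = $5.1
Above 30 kWh: 40.84 × $0.22 = $8.9848
Bill = $14.08

$14.08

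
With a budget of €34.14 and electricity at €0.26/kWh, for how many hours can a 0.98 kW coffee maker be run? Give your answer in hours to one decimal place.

Energy available = €34.14 ÷ €0.26/kWh = 131.3077 kWh
Hours = 131.3077 kWh ÷ 0.98 kW = 134.0 h

134.0 h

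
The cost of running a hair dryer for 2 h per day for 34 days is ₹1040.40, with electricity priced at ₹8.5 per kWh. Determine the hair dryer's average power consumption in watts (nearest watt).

Energy = ₹1040.40 ÷ ₹8.5/kWh = 122.4 kWh
Runtime = 2 h/day × 34 days = 68 h
Power = 122.4 kWh ÷ 68 h = 1.8 kW = 1800 W

1800 W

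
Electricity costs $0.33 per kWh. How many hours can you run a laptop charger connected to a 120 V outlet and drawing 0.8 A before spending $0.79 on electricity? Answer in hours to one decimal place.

Power = 0.8 A × 120 V = 96 W = 0.096 kW
Energy available = $0.79 ÷ $0.33/kWh = 2.3939 kWh
Hours = 2.3939 kWh ÷ 0.096 kW = 24.9 h

24.9 h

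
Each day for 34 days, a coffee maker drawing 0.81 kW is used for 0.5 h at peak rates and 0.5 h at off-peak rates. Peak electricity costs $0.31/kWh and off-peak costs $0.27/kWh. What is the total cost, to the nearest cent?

$7.99

Peak energy = 0.81 kW × 0.5 h × 34 = 13.77 kWh
Off-peak energy = 0.81 kW × 0.5 h × 34 = 13.77 kWh
Cost = 13.77 × $0.31 + 13.77 × $0.27 = $4.2687 + $3.7179 = $7.99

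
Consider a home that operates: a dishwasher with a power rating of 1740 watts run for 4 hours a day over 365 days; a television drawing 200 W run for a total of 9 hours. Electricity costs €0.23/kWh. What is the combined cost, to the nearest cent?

€584.71

dishwasher: Runtime = 4 h/day × 365 days = 1460 h
dishwasher: 1.74 kW × 1460 h = 2540.4 kWh
television: 0.2 kW × 9 h = 1.8 kWh
Total energy = 2542.2 kWh
Cost = 2542.2 × €0.23 = €584.71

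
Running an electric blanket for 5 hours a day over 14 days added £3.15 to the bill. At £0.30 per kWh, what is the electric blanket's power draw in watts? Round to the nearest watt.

150 W

Energy = £3.15 ÷ £0.30/kWh = 10.5 kWh
Runtime = 5 h/day × 14 days = 70 h
Power = 10.5 kWh ÷ 70 h = 0.15 kW = 150 W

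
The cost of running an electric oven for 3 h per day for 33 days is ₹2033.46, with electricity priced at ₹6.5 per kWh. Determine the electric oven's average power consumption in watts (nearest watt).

Energy = ₹2033.46 ÷ ₹6.5/kWh = 312.84 kWh
Runtime = 3 h/day × 33 days = 99 h
Power = 312.84 kWh ÷ 99 h = 3.16 kW = 3160 W

3160 W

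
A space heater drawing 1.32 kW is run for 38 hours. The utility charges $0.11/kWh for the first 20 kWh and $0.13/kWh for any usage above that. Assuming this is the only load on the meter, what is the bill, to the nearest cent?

$6.12

Energy = 1.32 kW × 38 h = 50.16 kWh
Tier 1 (0–20 kWh): 20 × $0.11 = $2.2
Above 20 kWh: 30.16 × $0.13 = $3.9208
Bill = $6.12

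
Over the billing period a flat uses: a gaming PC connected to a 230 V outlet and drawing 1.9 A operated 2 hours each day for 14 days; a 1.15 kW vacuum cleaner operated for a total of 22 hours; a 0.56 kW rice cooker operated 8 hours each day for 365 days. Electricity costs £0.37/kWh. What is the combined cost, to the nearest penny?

£618.91

gaming PC: Power = 1.9 A × 230 V = 437 W = 0.437 kW
gaming PC: Runtime = 2 h/day × 14 days = 28 h
gaming PC: 0.437 kW × 28 h = 12.236 kWh
vacuum cleaner: 1.15 kW × 22 h = 25.3 kWh
rice cooker: Runtime = 8 h/day × 365 days = 2920 h
rice cooker: 0.56 kW × 2920 h = 1635.2 kWh
Total energy = 1672.736 kWh
Cost = 1672.736 × £0.37 = £618.91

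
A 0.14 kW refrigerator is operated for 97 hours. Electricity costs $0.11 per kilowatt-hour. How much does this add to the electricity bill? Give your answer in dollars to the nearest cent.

Energy = 0.14 kW × 97 h = 13.58 kWh
Cost = 13.58 kWh × $0.11/kWh = $1.49

$1.49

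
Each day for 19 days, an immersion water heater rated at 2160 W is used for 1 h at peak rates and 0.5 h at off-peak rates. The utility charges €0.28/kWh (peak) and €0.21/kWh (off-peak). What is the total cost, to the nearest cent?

Peak energy = 2.16 kW × 1 h × 19 = 41.04 kWh
Off-peak energy = 2.16 kW × 0.5 h × 19 = 20.52 kWh
Cost = 41.04 × €0.28 + 20.52 × €0.21 = €11.4912 + €4.3092 = €15.80

€15.80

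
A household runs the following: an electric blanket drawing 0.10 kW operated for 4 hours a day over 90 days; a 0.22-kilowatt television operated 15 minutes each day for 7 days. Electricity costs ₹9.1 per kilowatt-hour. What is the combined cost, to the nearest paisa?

₹331.10

electric blanket: Runtime = 4 h/day × 90 days = 360 h
electric blanket: 0.1 kW × 360 h = 36 kWh
television: Runtime = 15 min × 7 = 105 min = 1.75 h
television: 0.22 kW × 1.75 h = 0.385 kWh
Total energy = 36.385 kWh
Cost = 36.385 × ₹9.1 = ₹331.10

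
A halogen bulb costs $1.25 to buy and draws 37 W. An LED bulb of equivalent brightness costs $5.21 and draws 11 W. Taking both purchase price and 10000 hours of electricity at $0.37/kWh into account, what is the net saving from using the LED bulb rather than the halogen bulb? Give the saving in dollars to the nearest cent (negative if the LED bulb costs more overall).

halogen bulb: $1.25 + (37/1000) kW × 10000 h × $0.37 = $1.25 + $136.9 = $138.15
LED bulb: $5.21 + (11/1000) kW × 10000 h × $0.37 = $5.21 + $40.7 = $45.91
Saving = $138.15 − $45.91 = $92.24

$92.24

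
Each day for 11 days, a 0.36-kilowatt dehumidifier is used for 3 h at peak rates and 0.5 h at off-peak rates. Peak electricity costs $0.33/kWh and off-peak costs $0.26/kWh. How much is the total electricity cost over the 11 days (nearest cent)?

Peak energy = 0.36 kW × 3 h × 11 = 11.88 kWh
Off-peak energy = 0.36 kW × 0.5 h × 11 = 1.98 kWh
Cost = 11.88 × $0.33 + 1.98 × $0.26 = $3.9204 + $0.5148 = $4.44

$4.44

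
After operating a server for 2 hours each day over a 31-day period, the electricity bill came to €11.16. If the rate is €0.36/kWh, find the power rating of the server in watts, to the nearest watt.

500 W

Energy = €11.16 ÷ €0.36/kWh = 31 kWh
Runtime = 2 h/day × 31 days = 62 h
Power = 31 kWh ÷ 62 h = 0.5 kW = 500 W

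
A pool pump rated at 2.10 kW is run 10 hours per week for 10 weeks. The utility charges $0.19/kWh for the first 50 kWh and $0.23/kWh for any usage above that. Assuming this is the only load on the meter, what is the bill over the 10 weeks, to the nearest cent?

Runtime = 10 h/week × 10 weeks = 100 h
Energy = 2.1 kW × 100 h = 210 kWh
Tier 1 (0–50 kWh): 50 × $0.19 = $9.5
Above 50 kWh: 160 × $0.23 = $36.8
Bill = $46.30

$46.30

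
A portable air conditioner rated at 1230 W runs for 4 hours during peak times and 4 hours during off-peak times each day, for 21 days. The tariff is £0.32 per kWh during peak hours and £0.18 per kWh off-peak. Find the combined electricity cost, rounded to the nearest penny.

£51.66

Peak energy = 1.23 kW × 4 h × 21 = 103.32 kWh
Off-peak energy = 1.23 kW × 4 h × 21 = 103.32 kWh
Cost = 103.32 × £0.32 + 103.32 × £0.18 = £33.0624 + £18.5976 = £51.66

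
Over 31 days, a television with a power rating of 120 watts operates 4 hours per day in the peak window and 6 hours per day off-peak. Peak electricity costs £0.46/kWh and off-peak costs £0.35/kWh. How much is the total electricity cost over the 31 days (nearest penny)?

£14.66

Peak energy = 0.12 kW × 4 h × 31 = 14.88 kWh
Off-peak energy = 0.12 kW × 6 h × 31 = 22.32 kWh
Cost = 14.88 × £0.46 + 22.32 × £0.35 = £6.8448 + £7.812 = £14.66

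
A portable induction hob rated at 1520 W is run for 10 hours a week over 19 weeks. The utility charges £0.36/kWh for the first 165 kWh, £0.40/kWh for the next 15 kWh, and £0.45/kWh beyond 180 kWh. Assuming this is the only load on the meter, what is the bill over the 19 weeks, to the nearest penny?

£114.36

Runtime = 10 h/week × 19 weeks = 190 h
Energy = 1.52 kW × 190 h = 288.8 kWh
Tier 1 (0–165 kWh): 165 × £0.36 = £59.4
Tier 2 (165–180 kWh): 15 × £0.40 = £6
Above 180 kWh: 108.8 × £0.45 = £48.96
Bill = £114.36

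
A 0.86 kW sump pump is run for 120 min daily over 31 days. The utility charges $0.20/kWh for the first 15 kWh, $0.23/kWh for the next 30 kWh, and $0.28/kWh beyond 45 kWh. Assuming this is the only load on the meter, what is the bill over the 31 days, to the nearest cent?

$12.23

Runtime = 120 min × 31 = 3720 min = 62 h
Energy = 0.86 kW × 62 h = 53.32 kWh
Tier 1 (0–15 kWh): 15 × $0.20 = $3
Tier 2 (15–45 kWh): 30 × $0.23 = $6.9
Above 45 kWh: 8.32 × $0.28 = $2.3296
Bill = $12.23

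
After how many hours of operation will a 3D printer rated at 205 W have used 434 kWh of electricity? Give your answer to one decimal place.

Hours = 434 kWh ÷ 0.205 kW = 2117.1 h

2117.1 h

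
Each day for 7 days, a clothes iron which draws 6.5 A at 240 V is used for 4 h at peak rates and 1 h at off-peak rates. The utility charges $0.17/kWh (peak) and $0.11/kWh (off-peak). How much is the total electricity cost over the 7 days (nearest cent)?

$8.63

Power = 6.5 A × 240 V = 1560 W = 1.56 kW
Peak energy = 1.56 kW × 4 h × 7 = 43.68 kWh
Off-peak energy = 1.56 kW × 1 h × 7 = 10.92 kWh
Cost = 43.68 × $0.17 + 10.92 × $0.11 = $7.4256 + $1.2012 = $8.63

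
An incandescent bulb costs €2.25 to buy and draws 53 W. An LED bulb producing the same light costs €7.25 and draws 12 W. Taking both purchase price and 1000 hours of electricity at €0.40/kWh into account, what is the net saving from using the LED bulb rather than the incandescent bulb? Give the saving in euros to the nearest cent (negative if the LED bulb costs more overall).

incandescent bulb: €2.25 + (53/1000) kW × 1000 h × €0.40 = €2.25 + €21.2 = €23.45
LED bulb: €7.25 + (12/1000) kW × 1000 h × €0.40 = €7.25 + €4.8 = €12.05
Saving = €23.45 − €12.05 = €11.4

€11.40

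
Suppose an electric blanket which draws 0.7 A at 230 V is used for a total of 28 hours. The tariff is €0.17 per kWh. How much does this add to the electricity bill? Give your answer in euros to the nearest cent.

€0.77

Power = 0.7 A × 230 V = 161 W = 0.161 kW
Energy = 0.161 kW × 28 h = 4.508 kWh
Cost = 4.508 kWh × €0.17/kWh = €0.77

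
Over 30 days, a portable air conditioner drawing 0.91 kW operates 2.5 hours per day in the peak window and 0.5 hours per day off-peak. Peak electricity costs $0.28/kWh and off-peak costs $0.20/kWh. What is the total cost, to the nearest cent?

Peak energy = 0.91 kW × 2.5 h × 30 = 68.25 kWh
Off-peak energy = 0.91 kW × 0.5 h × 30 = 13.65 kWh
Cost = 68.25 × $0.28 + 13.65 × $0.20 = $19.11 + $2.73 = $21.84

$21.84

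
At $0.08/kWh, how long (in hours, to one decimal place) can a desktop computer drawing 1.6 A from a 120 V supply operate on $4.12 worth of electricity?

Power = 1.6 A × 120 V = 192 W = 0.192 kW
Energy available = $4.12 ÷ $0.08/kWh = 51.5 kWh
Hours = 51.5 kWh ÷ 0.192 kW = 268.2 h

268.2 h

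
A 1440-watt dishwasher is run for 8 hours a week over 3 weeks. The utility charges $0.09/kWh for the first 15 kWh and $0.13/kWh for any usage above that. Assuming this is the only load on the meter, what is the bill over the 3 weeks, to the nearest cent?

$3.89

Runtime = 8 h/week × 3 weeks = 24 h
Energy = 1.44 kW × 24 h = 34.56 kWh
Tier 1 (0–15 kWh): 15 × $0.09 = $1.35
Above 15 kWh: 19.56 × $0.13 = $2.5428
Bill = $3.89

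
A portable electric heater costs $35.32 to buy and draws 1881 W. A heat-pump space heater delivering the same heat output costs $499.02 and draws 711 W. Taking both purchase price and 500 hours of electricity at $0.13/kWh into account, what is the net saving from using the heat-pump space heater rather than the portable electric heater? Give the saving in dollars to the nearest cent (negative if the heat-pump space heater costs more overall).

-$387.65

portable electric heater: $35.32 + (1881/1000) kW × 500 h × $0.13 = $35.32 + $122.265 = $157.585
heat-pump space heater: $499.02 + (711/1000) kW × 500 h × $0.13 = $499.02 + $46.215 = $545.235
Saving = $157.585 − $545.235 = −$387.65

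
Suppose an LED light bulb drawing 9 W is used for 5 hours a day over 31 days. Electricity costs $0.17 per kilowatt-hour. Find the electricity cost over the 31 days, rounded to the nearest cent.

Runtime = 5 h/day × 31 days = 155 h
Energy = 0.009 kW × 155 h = 1.395 kWh
Cost = 1.395 kWh × $0.17/kWh = $0.24

$0.24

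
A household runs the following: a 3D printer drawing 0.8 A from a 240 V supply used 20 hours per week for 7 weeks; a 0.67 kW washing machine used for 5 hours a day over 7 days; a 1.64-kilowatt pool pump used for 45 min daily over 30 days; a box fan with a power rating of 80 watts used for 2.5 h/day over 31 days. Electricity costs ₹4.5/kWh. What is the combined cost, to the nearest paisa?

₹420.44

3D printer: Power = 0.8 A × 240 V = 192 W = 0.192 kW
3D printer: Runtime = 20 h/week × 7 weeks = 140 h
3D printer: 0.192 kW × 140 h = 26.88 kWh
washing machine: Runtime = 5 h/day × 7 days = 35 h
washing machine: 0.67 kW × 35 h = 23.45 kWh
pool pump: Runtime = 45 min × 30 = 1350 min = 22.5 h
pool pump: 1.64 kW × 22.5 h = 36.9 kWh
box fan: Runtime = 2.5 h/day × 31 days = 77.5 h
box fan: 0.08 kW × 77.5 h = 6.2 kWh
Total energy = 93.43 kWh
Cost = 93.43 × ₹4.5 = ₹420.44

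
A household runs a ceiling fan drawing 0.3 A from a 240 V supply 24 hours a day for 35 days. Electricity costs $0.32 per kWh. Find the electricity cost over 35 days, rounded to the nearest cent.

Power = 0.3 A × 240 V = 72 W = 0.072 kW
Runtime = 24 h × 35 = 840 h
Energy = 0.072 kW × 840 h = 60.48 kWh
Cost = 60.48 kWh × $0.32/kWh = $19.35

$19.35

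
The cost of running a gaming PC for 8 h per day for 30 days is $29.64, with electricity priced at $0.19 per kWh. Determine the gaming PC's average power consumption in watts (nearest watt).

650 W

Energy = $29.64 ÷ $0.19/kWh = 156 kWh
Runtime = 8 h/day × 30 days = 240 h
Power = 156 kWh ÷ 240 h = 0.65 kW = 650 W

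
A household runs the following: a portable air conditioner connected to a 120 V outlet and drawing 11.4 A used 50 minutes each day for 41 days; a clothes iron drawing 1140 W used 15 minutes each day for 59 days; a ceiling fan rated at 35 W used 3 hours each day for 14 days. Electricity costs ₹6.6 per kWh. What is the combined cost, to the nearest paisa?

portable air conditioner: Power = 11.4 A × 120 V = 1368 W = 1.368 kW
portable air conditioner: Runtime = 50 min × 41 = 2050 min = 34.166666… h
portable air conditioner: 1.368 kW × 34.166666… h = 46.74 kWh
clothes iron: Runtime = 15 min × 59 = 885 min = 14.75 h
clothes iron: 1.14 kW × 14.75 h = 16.815 kWh
ceiling fan: Runtime = 3 h/day × 14 days = 42 h
ceiling fan: 0.035 kW × 42 h = 1.47 kWh
Total energy = 65.025 kWh
Cost = 65.025 × ₹6.6 = ₹429.17

₹429.17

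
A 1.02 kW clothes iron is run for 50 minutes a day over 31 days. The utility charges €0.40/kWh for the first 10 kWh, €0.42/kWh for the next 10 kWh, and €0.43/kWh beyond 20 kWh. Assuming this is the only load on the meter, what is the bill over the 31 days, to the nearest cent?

€10.93

Runtime = 50 min × 31 = 1550 min = 25.833333… h
Energy = 1.02 kW × 25.833333… h = 26.35 kWh
Tier 1 (0–10 kWh): 10 × €0.40 = €4
Tier 2 (10–20 kWh): 10 × €0.42 = €4.2
Above 20 kWh: 6.35 × €0.43 = €2.7305
Bill = €10.93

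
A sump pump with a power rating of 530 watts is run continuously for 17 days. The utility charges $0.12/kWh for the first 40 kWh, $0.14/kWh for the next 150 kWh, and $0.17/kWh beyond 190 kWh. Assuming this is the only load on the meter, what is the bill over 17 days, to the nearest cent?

$30.26

Runtime = 24 h × 17 = 408 h
Energy = 0.53 kW × 408 h = 216.24 kWh
Tier 1 (0–40 kWh): 40 × $0.12 = $4.8
Tier 2 (40–190 kWh): 150 × $0.14 = $21
Above 190 kWh: 26.24 × $0.17 = $4.4608
Bill = $30.26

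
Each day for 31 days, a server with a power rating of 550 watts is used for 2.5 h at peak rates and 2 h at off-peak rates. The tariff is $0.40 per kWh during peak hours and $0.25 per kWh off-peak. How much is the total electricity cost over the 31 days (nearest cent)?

$25.58

Peak energy = 0.55 kW × 2.5 h × 31 = 42.625 kWh
Off-peak energy = 0.55 kW × 2 h × 31 = 34.1 kWh
Cost = 42.625 × $0.40 + 34.1 × $0.25 = $17.05 + $8.525 = $25.58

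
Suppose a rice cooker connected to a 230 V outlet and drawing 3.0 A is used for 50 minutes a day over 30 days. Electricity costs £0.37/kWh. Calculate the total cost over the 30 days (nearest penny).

£6.38

Power = 3.0 A × 230 V = 690 W = 0.69 kW
Runtime = 50 min × 30 = 1500 min = 25 h
Energy = 0.69 kW × 25 h = 17.25 kWh
Cost = 17.25 kWh × £0.37/kWh = £6.38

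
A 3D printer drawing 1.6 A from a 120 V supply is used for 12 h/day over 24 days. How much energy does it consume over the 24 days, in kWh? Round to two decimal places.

Power = 1.6 A × 120 V = 192 W = 0.192 kW
Runtime = 12 h/day × 24 days = 288 h
Energy = 0.192 kW × 288 h = 55.296 kWh ≈ 55.30 kWh

55.30 kWh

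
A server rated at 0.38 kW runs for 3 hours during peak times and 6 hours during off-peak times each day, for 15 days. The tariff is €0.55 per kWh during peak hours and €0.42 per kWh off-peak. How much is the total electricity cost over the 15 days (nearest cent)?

€23.77

Peak energy = 0.38 kW × 3 h × 15 = 17.1 kWh
Off-peak energy = 0.38 kW × 6 h × 15 = 34.2 kWh
Cost = 17.1 × €0.55 + 34.2 × €0.42 = €9.405 + €14.364 = €23.77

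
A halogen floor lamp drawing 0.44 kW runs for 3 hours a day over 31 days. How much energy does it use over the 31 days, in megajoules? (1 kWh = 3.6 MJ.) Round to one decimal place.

147.3 MJ

Runtime = 3 h/day × 31 days = 93 h
Energy = 0.44 kW × 93 h = 40.92 kWh
= 40.92 × 3.6 MJ = 147.3 MJ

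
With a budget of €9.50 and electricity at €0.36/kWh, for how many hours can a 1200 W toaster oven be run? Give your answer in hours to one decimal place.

22.0 h

Energy available = €9.50 ÷ €0.36/kWh = 26.3889 kWh
Hours = 26.3889 kWh ÷ 1.2 kW = 22.0 h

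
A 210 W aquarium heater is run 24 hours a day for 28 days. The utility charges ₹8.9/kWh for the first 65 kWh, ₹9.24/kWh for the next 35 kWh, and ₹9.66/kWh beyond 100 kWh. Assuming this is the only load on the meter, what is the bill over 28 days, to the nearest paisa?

₹1299.12

Runtime = 24 h × 28 = 672 h
Energy = 0.21 kW × 672 h = 141.12 kWh
Tier 1 (0–65 kWh): 65 × ₹8.9 = ₹578.5
Tier 2 (65–100 kWh): 35 × ₹9.24 = ₹323.4
Above 100 kWh: 41.12 × ₹9.66 = ₹397.2192
Bill = ₹1299.12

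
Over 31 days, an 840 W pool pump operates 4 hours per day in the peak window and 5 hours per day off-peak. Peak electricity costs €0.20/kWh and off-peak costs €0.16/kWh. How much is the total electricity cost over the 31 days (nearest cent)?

Peak energy = 0.84 kW × 4 h × 31 = 104.16 kWh
Off-peak energy = 0.84 kW × 5 h × 31 = 130.2 kWh
Cost = 104.16 × €0.20 + 130.2 × €0.16 = €20.832 + €20.832 = €41.66

€41.66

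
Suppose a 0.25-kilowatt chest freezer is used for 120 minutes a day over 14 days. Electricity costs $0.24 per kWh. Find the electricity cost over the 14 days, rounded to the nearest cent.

$1.68

Runtime = 120 min × 14 = 1680 min = 28 h
Energy = 0.25 kW × 28 h = 7 kWh
Cost = 7 kWh × $0.24/kWh = $1.68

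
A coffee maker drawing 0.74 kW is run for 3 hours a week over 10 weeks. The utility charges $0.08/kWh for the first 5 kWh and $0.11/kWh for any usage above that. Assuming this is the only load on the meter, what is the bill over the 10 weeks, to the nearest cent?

$2.29

Runtime = 3 h/week × 10 weeks = 30 h
Energy = 0.74 kW × 30 h = 22.2 kWh
Tier 1 (0–5 kWh): 5 × $0.08 = $0.4
Above 5 kWh: 17.2 × $0.11 = $1.892
Bill = $2.29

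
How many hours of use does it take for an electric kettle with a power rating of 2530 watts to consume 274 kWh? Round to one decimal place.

Hours = 274 kWh ÷ 2.53 kW = 108.3 h

108.3 h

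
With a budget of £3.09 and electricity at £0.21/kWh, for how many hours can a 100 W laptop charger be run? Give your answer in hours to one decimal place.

147.1 h

Energy available = £3.09 ÷ £0.21/kWh = 14.7143 kWh
Hours = 14.7143 kWh ÷ 0.1 kW = 147.1 h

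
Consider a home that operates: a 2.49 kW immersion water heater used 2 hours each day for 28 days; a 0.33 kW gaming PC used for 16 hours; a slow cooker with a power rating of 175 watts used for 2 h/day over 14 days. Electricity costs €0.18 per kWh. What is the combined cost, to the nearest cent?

€26.93

immersion water heater: Runtime = 2 h/day × 28 days = 56 h
immersion water heater: 2.49 kW × 56 h = 139.44 kWh
gaming PC: 0.33 kW × 16 h = 5.28 kWh
slow cooker: Runtime = 2 h/day × 14 days = 28 h
slow cooker: 0.175 kW × 28 h = 4.9 kWh
Total energy = 149.62 kWh
Cost = 149.62 × €0.18 = €26.93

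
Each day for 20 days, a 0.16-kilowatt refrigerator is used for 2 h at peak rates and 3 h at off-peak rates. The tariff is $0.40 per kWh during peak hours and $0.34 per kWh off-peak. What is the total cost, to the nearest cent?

$5.82

Peak energy = 0.16 kW × 2 h × 20 = 6.4 kWh
Off-peak energy = 0.16 kW × 3 h × 20 = 9.6 kWh
Cost = 6.4 × $0.40 + 9.6 × $0.34 = $2.56 + $3.264 = $5.82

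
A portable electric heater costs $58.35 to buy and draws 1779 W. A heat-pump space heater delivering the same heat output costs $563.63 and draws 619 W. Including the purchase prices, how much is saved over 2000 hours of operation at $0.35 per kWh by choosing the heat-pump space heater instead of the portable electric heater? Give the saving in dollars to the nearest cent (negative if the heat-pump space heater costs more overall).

portable electric heater: $58.35 + (1779/1000) kW × 2000 h × $0.35 = $58.35 + $1245.3 = $1303.65
heat-pump space heater: $563.63 + (619/1000) kW × 2000 h × $0.35 = $563.63 + $433.3 = $996.93
Saving = $1303.65 − $996.93 = $306.72

$306.72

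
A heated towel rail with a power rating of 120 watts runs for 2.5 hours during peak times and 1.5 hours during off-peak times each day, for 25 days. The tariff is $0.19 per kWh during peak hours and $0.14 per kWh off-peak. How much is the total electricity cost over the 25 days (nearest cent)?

$2.06

Peak energy = 0.12 kW × 2.5 h × 25 = 7.5 kWh
Off-peak energy = 0.12 kW × 1.5 h × 25 = 4.5 kWh
Cost = 7.5 × $0.19 + 4.5 × $0.14 = $1.425 + $0.63 = $2.06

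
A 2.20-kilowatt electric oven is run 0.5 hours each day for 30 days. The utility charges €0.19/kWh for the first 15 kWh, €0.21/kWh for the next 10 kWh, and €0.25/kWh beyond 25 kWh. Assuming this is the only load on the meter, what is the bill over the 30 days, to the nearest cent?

€6.95

Runtime = 0.5 h/day × 30 days = 15 h
Energy = 2.2 kW × 15 h = 33 kWh
Tier 1 (0–15 kWh): 15 × €0.19 = €2.85
Tier 2 (15–25 kWh): 10 × €0.21 = €2.1
Above 25 kWh: 8 × €0.25 = €2
Bill = €6.95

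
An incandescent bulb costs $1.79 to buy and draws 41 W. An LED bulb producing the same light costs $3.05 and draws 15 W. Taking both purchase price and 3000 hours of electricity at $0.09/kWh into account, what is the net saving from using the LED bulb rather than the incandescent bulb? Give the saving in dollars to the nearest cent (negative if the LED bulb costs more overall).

incandescent bulb: $1.79 + (41/1000) kW × 3000 h × $0.09 = $1.79 + $11.07 = $12.86
LED bulb: $3.05 + (15/1000) kW × 3000 h × $0.09 = $3.05 + $4.05 = $7.1
Saving = $12.86 − $7.1 = $5.76

$5.76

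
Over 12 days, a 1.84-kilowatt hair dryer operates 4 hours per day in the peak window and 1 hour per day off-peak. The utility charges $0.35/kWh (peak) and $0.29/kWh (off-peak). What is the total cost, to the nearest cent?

Peak energy = 1.84 kW × 4 h × 12 = 88.32 kWh
Off-peak energy = 1.84 kW × 1 h × 12 = 22.08 kWh
Cost = 88.32 × $0.35 + 22.08 × $0.29 = $30.912 + $6.4032 = $37.32

$37.32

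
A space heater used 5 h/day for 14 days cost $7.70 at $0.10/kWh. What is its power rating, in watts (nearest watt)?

1100 W

Energy = $7.70 ÷ $0.10/kWh = 77 kWh
Runtime = 5 h/day × 14 days = 70 h
Power = 77 kWh ÷ 70 h = 1.1 kW = 1100 W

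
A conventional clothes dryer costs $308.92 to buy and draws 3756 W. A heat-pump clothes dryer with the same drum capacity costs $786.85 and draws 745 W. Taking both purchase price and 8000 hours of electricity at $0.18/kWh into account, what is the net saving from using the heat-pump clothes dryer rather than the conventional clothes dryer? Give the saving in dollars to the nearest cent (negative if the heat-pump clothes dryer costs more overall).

$3857.91

conventional clothes dryer: $308.92 + (3756/1000) kW × 8000 h × $0.18 = $308.92 + $5408.64 = $5717.56
heat-pump clothes dryer: $786.85 + (745/1000) kW × 8000 h × $0.18 = $786.85 + $1072.8 = $1859.65
Saving = $5717.56 − $1859.65 = $3857.91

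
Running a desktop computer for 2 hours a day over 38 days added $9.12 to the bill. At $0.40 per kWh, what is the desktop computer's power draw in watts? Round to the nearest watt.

300 W

Energy = $9.12 ÷ $0.40/kWh = 22.8 kWh
Runtime = 2 h/day × 38 days = 76 h
Power = 22.8 kWh ÷ 76 h = 0.3 kW = 300 W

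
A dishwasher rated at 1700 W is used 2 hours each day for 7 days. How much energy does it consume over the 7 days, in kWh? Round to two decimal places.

Runtime = 2 h/day × 7 days = 14 h
Energy = 1.7 kW × 14 h = 23.8 kWh

23.80 kWh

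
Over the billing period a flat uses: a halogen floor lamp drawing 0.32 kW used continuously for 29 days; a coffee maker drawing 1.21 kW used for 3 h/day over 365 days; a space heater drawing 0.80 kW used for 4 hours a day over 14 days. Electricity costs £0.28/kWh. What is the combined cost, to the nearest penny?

halogen floor lamp: Runtime = 24 h × 29 = 696 h
halogen floor lamp: 0.32 kW × 696 h = 222.72 kWh
coffee maker: Runtime = 3 h/day × 365 days = 1095 h
coffee maker: 1.21 kW × 1095 h = 1324.95 kWh
space heater: Runtime = 4 h/day × 14 days = 56 h
space heater: 0.8 kW × 56 h = 44.8 kWh
Total energy = 1592.47 kWh
Cost = 1592.47 × £0.28 = £445.89

£445.89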